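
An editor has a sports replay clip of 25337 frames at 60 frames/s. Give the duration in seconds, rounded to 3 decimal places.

422.283 seconds

Running time = 25337 × 1/60 = 25337/60 s ≈ 422.283 s.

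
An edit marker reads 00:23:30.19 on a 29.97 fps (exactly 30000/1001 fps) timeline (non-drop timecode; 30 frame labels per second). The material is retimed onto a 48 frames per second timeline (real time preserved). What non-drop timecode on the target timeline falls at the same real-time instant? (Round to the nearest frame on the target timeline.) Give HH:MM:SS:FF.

00:23:32:02

Source frame index: (0×3600 + 23×60 + 30) × 30 + 19 = 42319.
Real time: 42319 / (30000/1001) = 42361319/30000 s.
Target frame: (42361319/30000) × (48) = 42361319/625 ≈ 67778.110 → 67778.
At 48 labels/s: frame 67778 → 00:23:32:02.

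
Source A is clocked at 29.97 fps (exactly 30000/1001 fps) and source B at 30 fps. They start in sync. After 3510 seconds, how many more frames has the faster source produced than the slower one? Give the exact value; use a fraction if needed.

8100/77 frames

A emits 30000/1001 × 3510 = 8100000/77 frames; B emits 30 × 3510 = 105300.
Difference = 8100/77 frames (≈ 105.1948); B is ahead of A.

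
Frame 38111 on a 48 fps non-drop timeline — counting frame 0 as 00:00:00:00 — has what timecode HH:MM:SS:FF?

00:13:13:47

38111 ÷ 48 = 793 full seconds, remainder 47 frames.
793 s = 0 h 13 min 13 s.
Timecode: 00:13:13:47.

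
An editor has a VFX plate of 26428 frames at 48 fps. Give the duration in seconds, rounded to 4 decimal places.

550.5833 seconds

Running time = 26428 × 1/48 = 6607/12 s ≈ 550.5833 s.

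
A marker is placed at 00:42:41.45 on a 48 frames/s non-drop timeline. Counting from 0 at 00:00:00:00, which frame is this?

frame 122973

Total seconds to the label: (0 × 3600 + 42 × 60 + 41) = 2561.
Frame index = 2561 × 48 + 45 = 122973.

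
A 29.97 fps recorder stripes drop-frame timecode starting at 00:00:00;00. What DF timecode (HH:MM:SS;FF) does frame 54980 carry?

00:30:34;14

Each 10-minute DF block holds 10 × 60 × 30 − 9 × 2 = 17982 frames. 54980 ÷ 17982 → 3 full blocks, remainder 1034.
Within the partial block the first minute is 1800 frames and each further minute 1798, so 0 further minute boundaries passed. Total skipped labels = 18 × 3 + 2 × 0 = 54.
Non-drop label index = 54980 + 54 = 55034; at 30 labels/s that is 00:30:34:14, i.e. DF 00:30:34;14.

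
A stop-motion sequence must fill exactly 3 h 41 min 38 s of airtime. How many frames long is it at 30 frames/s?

398940 frames

3 h 41 min 38 s = 13298 s.
Frames = 13298 × 30 = 398940.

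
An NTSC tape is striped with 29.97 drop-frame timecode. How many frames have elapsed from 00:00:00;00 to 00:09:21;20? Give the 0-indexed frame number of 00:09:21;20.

As if non-drop at 30 labels/s: (0 × 3600 + 9 × 60 + 21) × 30 + 20 = 16850.
Minute boundaries passed: 9; those not divisible by 10: 9 − 0 = 9; dropped labels = 2 × 9 = 18.
Actual frame index = 16850 − 18 = 16832.

16832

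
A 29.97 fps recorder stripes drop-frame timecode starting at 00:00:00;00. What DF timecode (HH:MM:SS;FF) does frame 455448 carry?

04:13:16;24

Each 10-minute DF block holds 10 × 60 × 30 − 9 × 2 = 17982 frames. 455448 ÷ 17982 → 25 full blocks, remainder 5898.
Within the partial block the first minute is 1800 frames and each further minute 1798, so 3 further minute boundaries passed. Total skipped labels = 18 × 25 + 2 × 3 = 456.
Non-drop label index = 455448 + 456 = 455904; at 30 labels/s that is 04:13:16:24, i.e. DF 04:13:16;24.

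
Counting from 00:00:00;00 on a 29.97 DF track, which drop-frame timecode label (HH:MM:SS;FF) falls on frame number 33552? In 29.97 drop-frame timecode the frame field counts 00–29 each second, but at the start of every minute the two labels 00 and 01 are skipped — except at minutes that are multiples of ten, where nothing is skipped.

00:18:39;16

Ten DF minutes hold 17982 frames, so frame 33552 lies in block 1 (frames 17982–35963) with 15570 frames into that block.
The block's first minute is 1800 frames and the rest 1798 each; 15570 frames reaches minute 8, so 1 × 18 + 8 × 2 = 34 labels have been skipped so far.
Adding those back, label number 33552 + 34 = 33586 at 30 labels/s is 1119 s + 16 f = 0 h 18 min 39 s frame 16, i.e. 00:18:39;16.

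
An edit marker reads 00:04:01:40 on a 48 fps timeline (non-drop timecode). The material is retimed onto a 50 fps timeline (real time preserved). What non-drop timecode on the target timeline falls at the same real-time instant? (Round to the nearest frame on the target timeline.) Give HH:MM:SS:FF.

00:04:01:42

Source frame index: (0×3600 + 4×60 + 1) × 48 + 40 = 11608.
Real time: 11608 / (48) = 1451/6 s.
Target frame: (1451/6) × (50) = 36275/3 ≈ 12091.667 → 12092.
At 50 labels/s: frame 12092 → 00:04:01:42.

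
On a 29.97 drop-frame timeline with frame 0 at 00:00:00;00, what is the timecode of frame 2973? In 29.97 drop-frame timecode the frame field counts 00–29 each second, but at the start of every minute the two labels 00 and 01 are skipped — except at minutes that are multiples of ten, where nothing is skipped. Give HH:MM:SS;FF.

Each 10-minute DF block holds 10 × 60 × 30 − 9 × 2 = 17982 frames. 2973 ÷ 17982 → 0 full blocks, remainder 2973.
Within the partial block the first minute is 1800 frames and each further minute 1798, so 1 further minute boundary passed. Total skipped labels = 18 × 0 + 2 × 1 = 2.
Non-drop label index = 2973 + 2 = 2975; at 30 labels/s that is 00:01:39:05, i.e. DF 00:01:39;05.

00:01:39;05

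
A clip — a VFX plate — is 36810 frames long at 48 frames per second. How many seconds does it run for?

766.875 seconds

Running time = 36810 / (48) = 766.875 s.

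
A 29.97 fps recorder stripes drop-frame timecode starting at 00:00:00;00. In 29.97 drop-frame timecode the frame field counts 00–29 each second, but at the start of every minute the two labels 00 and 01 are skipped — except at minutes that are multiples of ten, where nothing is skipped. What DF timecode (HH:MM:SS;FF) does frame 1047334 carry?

09:42:26;02

Each 10-minute DF block holds 10 × 60 × 30 − 9 × 2 = 17982 frames. 1047334 ÷ 17982 → 58 full blocks, remainder 4378.
Within the partial block the first minute is 1800 frames and each further minute 1798, so 2 further minute boundaries passed. Total skipped labels = 18 × 58 + 2 × 2 = 1048.
Non-drop label index = 1047334 + 1048 = 1048382; at 30 labels/s that is 09:42:26:02, i.e. DF 09:42:26;02.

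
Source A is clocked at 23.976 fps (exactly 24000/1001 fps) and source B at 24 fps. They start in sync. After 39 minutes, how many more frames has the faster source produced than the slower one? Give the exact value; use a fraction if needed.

4320/77 frames

39 min = 2340 s.
A emits 24000/1001 × 2340 = 4320000/77 frames; B emits 24 × 2340 = 56160.
Difference = 4320/77 frames (≈ 56.1039); B is ahead of A.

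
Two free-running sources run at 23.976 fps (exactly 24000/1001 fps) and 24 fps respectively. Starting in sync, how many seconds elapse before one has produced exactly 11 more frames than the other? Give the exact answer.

11011/24 seconds

The gap grows by |24 − 24000/1001| = 24/1001 frames per second.
Time for a 11-frame gap: 11 ÷ (24/1001) = 11011/24 s.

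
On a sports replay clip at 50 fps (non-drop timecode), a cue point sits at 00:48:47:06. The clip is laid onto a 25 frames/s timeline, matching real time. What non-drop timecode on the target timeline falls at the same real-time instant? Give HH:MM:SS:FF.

00:48:47:03

Source frame index: (0×3600 + 48×60 + 47) × 50 + 6 = 146356.
Real time: 146356 / (50) = 73178/25 s.
Target frame: (73178/25) × (25) = 73178.
At 25 labels/s: frame 73178 → 00:48:47:03.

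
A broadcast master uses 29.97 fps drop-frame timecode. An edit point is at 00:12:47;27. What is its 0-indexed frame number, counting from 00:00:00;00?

23015

As if non-drop at 30 labels/s: (0 × 3600 + 12 × 60 + 47) × 30 + 27 = 23037.
Minute boundaries passed: 12; those not divisible by 10: 12 − 1 = 11; dropped labels = 2 × 11 = 22.
Actual frame index = 23037 − 22 = 23015.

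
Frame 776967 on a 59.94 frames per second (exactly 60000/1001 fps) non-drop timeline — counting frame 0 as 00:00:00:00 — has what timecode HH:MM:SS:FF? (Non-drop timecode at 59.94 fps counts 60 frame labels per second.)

776967 ÷ 60 = 12949 full seconds, remainder 27 frames.
12949 s = 3 h 35 min 49 s.
Timecode: 03:35:49:27.

03:35:49:27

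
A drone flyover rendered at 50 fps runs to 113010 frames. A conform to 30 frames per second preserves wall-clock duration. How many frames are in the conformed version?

Target frames = source frames × (target rate / source rate) = 113010 × (30)/(50) = 113010 × 3/5 = 67806.

67806 frames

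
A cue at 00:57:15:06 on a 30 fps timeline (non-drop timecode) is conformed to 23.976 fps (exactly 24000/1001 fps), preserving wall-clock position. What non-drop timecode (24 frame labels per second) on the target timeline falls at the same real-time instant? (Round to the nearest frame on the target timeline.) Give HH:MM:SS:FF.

00:57:11:18

Source frame index: (0×3600 + 57×60 + 15) × 30 + 6 = 103056.
Real time: 103056 / (30) = 17176/5 s.
Target frame: (17176/5) × (24000/1001) = 82444800/1001 ≈ 82362.438 → 82362.
At 24 labels/s: frame 82362 → 00:57:11:18.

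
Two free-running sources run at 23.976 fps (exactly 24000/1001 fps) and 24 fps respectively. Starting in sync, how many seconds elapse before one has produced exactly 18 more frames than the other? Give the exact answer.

The gap grows by |24 − 24000/1001| = 24/1001 frames per second.
Time for a 18-frame gap: 18 ÷ (24/1001) = 750.75 s.

750.75 seconds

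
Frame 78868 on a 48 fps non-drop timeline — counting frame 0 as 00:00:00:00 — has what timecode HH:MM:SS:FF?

78868 ÷ 48 = 1643 full seconds, remainder 4 frames.
1643 s = 0 h 27 min 23 s.
Timecode: 00:27:23:04.

00:27:23:04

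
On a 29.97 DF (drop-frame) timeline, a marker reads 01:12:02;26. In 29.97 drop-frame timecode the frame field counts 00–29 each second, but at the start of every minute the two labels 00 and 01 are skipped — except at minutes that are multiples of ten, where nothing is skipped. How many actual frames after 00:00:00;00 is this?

As if non-drop at 30 labels/s: (1 × 3600 + 12 × 60 + 2) × 30 + 26 = 129686.
Minute boundaries passed: 72; those not divisible by 10: 72 − 7 = 65; dropped labels = 2 × 65 = 130.
Actual frame index = 129686 − 130 = 129556.

129556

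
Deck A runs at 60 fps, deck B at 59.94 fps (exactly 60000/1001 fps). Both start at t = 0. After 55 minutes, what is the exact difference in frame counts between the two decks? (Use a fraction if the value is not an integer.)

55 min = 3300 s.
A emits 60 × 3300 = 198000 frames; B emits 60000/1001 × 3300 = 18000000/91.
Difference = 18000/91 frames (≈ 197.8022); B is behind A.

18000/91 frames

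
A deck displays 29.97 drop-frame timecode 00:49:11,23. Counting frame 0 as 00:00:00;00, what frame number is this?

As if non-drop at 30 labels/s: (0 × 3600 + 49 × 60 + 11) × 30 + 23 = 88553.
Minute boundaries passed: 49; those not divisible by 10: 49 − 4 = 45; dropped labels = 2 × 45 = 90.
Actual frame index = 88553 − 90 = 88463.

88463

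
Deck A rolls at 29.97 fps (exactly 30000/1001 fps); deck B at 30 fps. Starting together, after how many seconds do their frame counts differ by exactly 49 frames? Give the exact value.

The gap grows by |30 − 30000/1001| = 30/1001 frames per second.
Time for a 49-frame gap: 49 ÷ (30/1001) = 49049/30 s.

49049/30 seconds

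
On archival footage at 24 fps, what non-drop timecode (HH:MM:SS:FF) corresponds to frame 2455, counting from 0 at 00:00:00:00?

2455 ÷ 24 = 102 full seconds, remainder 7 frames.
102 s = 0 h 1 min 42 s.
Timecode: 00:01:42:07.

00:01:42:07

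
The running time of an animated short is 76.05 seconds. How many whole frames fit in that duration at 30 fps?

Frames = 76.05 × 30 = 4563/2 ≈ 2281.5000.
Complete frames: 2281.

2281 frames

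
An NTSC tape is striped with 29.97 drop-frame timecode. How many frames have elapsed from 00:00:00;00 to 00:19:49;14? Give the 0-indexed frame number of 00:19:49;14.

As if non-drop at 30 labels/s: (0 × 3600 + 19 × 60 + 49) × 30 + 14 = 35684.
Minute boundaries passed: 19; those not divisible by 10: 19 − 1 = 18; dropped labels = 2 × 18 = 36.
Actual frame index = 35684 − 36 = 35648.

35648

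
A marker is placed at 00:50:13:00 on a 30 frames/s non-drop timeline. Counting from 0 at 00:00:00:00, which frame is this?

Total seconds to the label: (0 × 3600 + 50 × 60 + 13) = 3013.
Frame index = 3013 × 30 + 0 = 90390.

frame 90390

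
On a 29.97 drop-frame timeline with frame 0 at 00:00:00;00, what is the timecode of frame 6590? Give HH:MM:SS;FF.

Ten DF minutes hold 17982 frames, so frame 6590 lies in block 0 (frames 0–17981) with 6590 frames into that block.
The block's first minute is 1800 frames and the rest 1798 each; 6590 frames reaches minute 3, so 0 × 18 + 3 × 2 = 6 labels have been skipped so far.
Adding those back, label number 6590 + 6 = 6596 at 30 labels/s is 219 s + 26 f = 0 h 3 min 39 s frame 26, i.e. 00:03:39;26.

00:03:39;26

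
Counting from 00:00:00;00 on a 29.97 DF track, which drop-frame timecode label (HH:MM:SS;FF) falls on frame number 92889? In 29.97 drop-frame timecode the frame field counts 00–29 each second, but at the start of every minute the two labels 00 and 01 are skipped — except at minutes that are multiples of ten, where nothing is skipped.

00:51:39;11

Ten DF minutes hold 17982 frames, so frame 92889 lies in block 5 (frames 89910–107891) with 2979 frames into that block.
The block's first minute is 1800 frames and the rest 1798 each; 2979 frames reaches minute 1, so 5 × 18 + 1 × 2 = 92 labels have been skipped so far.
Adding those back, label number 92889 + 92 = 92981 at 30 labels/s is 3099 s + 11 f = 0 h 51 min 39 s frame 11, i.e. 00:51:39;11.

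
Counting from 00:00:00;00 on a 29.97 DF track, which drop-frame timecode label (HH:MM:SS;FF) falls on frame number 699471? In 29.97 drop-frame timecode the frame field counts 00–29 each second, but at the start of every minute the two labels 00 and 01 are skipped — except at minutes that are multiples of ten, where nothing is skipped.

Ten DF minutes hold 17982 frames, so frame 699471 lies in block 38 (frames 683316–701297) with 16155 frames into that block.
The block's first minute is 1800 frames and the rest 1798 each; 16155 frames reaches minute 8, so 38 × 18 + 8 × 2 = 700 labels have been skipped so far.
Adding those back, label number 699471 + 700 = 700171 at 30 labels/s is 23339 s + 1 f = 6 h 28 min 59 s frame 1, i.e. 06:28:59;01.

06:28:59;01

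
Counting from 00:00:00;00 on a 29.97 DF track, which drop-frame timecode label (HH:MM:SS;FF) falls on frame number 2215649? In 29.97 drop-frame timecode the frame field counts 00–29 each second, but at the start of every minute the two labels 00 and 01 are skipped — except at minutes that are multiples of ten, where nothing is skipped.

Ten DF minutes hold 17982 frames, so frame 2215649 lies in block 123 (frames 2211786–2229767) with 3863 frames into that block.
The block's first minute is 1800 frames and the rest 1798 each; 3863 frames reaches minute 2, so 123 × 18 + 2 × 2 = 2218 labels have been skipped so far.
Adding those back, label number 2215649 + 2218 = 2217867 at 30 labels/s is 73928 s + 27 f = 20 h 32 min 8 s frame 27, i.e. 20:32:08;27.

20:32:08;27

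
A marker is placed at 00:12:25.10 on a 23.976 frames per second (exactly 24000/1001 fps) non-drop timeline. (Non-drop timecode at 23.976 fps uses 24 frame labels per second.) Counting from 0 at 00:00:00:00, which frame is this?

frame 17890

Total seconds to the label: (0 × 3600 + 12 × 60 + 25) = 745.
Frame index = 745 × 24 + 10 = 17890.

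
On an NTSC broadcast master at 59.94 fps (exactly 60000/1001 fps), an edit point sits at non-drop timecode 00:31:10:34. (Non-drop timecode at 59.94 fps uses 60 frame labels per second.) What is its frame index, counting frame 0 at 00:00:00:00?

Total seconds to the label: (0 × 3600 + 31 × 60 + 10) = 1870.
Frame index = 1870 × 60 + 34 = 112234.

112234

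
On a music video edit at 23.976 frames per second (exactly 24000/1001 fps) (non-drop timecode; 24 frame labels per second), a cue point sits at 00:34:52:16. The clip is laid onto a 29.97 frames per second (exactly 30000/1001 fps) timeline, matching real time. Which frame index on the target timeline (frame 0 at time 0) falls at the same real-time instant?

Source frame index: (0×3600 + 34×60 + 52) × 24 + 16 = 50224.
Real time: 50224 / (24000/1001) = 3142139/1500 s.
Target frame: (3142139/1500) × (30000/1001) = 62780.

frame 62780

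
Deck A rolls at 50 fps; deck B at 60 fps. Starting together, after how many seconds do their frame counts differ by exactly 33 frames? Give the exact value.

The gap grows by |60 − 50| = 10 frames per second.
Time for a 33-frame gap: 33 ÷ (10) = 3.3 s.

3.3 seconds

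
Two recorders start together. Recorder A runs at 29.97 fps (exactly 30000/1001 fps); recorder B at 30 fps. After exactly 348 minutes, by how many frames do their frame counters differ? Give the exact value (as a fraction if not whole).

348 min = 20880 s.
A emits 30000/1001 × 20880 = 626400000/1001 frames; B emits 30 × 20880 = 626400.
Difference = 626400/1001 frames (≈ 625.7742); B is ahead of A.

626400/1001 frames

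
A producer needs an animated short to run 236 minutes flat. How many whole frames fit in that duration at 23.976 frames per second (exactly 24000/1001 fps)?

339500 frames

236 min = 14160 s.
Frames = 14160 × 24000/1001 = 339840000/1001 ≈ 339500.4995.
Complete frames: 339500.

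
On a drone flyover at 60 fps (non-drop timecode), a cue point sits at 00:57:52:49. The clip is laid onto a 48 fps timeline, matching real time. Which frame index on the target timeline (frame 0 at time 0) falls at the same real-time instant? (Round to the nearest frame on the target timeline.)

frame 166695

Source frame index: (0×3600 + 57×60 + 52) × 60 + 49 = 208369.
Real time: 208369 / (60) = 208369/60 s.
Target frame: (208369/60) × (48) = 833476/5 ≈ 166695.200 → 166695.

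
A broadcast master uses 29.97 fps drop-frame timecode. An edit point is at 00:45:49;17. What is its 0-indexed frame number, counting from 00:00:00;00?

82405

As if non-drop at 30 labels/s: (0 × 3600 + 45 × 60 + 49) × 30 + 17 = 82487.
Minute boundaries passed: 45; those not divisible by 10: 45 − 4 = 41; dropped labels = 2 × 41 = 82.
Actual frame index = 82487 − 82 = 82405.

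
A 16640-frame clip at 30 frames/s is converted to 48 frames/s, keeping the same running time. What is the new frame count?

Target frames = source frames × (target rate / source rate) = 16640 × (48)/(30) = 16640 × 8/5 = 26624.

26624 frames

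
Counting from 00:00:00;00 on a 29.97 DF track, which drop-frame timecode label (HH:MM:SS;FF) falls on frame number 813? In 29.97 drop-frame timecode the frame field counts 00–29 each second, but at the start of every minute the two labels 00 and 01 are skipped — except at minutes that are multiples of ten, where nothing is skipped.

00:00:27;03

Each 10-minute DF block holds 10 × 60 × 30 − 9 × 2 = 17982 frames. 813 ÷ 17982 → 0 full blocks, remainder 813.
Within the partial block the first minute is 1800 frames and each further minute 1798, so 0 further minute boundaries passed. Total skipped labels = 18 × 0 + 2 × 0 = 0.
Non-drop label index = 813 + 0 = 813; at 30 labels/s that is 00:00:27:03, i.e. DF 00:00:27;03.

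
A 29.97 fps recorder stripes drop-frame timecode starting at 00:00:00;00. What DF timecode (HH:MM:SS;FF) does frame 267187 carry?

02:28:35;05

Ten DF minutes hold 17982 frames, so frame 267187 lies in block 14 (frames 251748–269729) with 15439 frames into that block.
The block's first minute is 1800 frames and the rest 1798 each; 15439 frames reaches minute 8, so 14 × 18 + 8 × 2 = 268 labels have been skipped so far.
Adding those back, label number 267187 + 268 = 267455 at 30 labels/s is 8915 s + 5 f = 2 h 28 min 35 s frame 5, i.e. 02:28:35;05.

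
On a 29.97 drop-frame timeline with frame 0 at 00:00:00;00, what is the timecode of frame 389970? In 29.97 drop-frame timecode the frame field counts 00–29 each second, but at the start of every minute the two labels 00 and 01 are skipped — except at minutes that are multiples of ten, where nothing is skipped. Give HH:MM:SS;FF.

03:36:52;00

Ten DF minutes hold 17982 frames, so frame 389970 lies in block 21 (frames 377622–395603) with 12348 frames into that block.
The block's first minute is 1800 frames and the rest 1798 each; 12348 frames reaches minute 6, so 21 × 18 + 6 × 2 = 390 labels have been skipped so far.
Adding those back, label number 389970 + 390 = 390360 at 30 labels/s is 13012 s + 0 f = 3 h 36 min 52 s frame 0, i.e. 03:36:52;00.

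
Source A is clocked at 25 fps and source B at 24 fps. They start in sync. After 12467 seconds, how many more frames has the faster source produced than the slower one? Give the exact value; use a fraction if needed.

12467 frames

A emits 25 × 12467 = 311675 frames; B emits 24 × 12467 = 299208.
Difference = 12467 frames; B is behind A.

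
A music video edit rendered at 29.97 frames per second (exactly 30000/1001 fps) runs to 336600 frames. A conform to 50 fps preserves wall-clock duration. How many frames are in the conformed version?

561561 frames

Target frames = source frames × (target rate / source rate) = 336600 × (50)/(30000/1001) = 336600 × 1001/600 = 561561.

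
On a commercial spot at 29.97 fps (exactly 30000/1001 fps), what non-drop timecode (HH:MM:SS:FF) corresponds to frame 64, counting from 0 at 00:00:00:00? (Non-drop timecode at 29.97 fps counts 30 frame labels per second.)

64 ÷ 30 = 2 full seconds, remainder 4 frames.
2 s = 0 h 0 min 2 s.
Timecode: 00:00:02:04.

00:00:02:04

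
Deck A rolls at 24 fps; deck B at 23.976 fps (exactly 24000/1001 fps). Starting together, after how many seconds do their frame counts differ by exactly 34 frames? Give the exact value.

The gap grows by |24000/1001 − 24| = 24/1001 frames per second.
Time for a 34-frame gap: 34 ÷ (24/1001) = 17017/12 s.

17017/12 seconds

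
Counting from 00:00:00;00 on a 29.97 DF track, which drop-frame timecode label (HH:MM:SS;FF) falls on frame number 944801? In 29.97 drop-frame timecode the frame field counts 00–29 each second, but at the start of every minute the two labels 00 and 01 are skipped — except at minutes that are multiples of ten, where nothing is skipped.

Ten DF minutes hold 17982 frames, so frame 944801 lies in block 52 (frames 935064–953045) with 9737 frames into that block.
The block's first minute is 1800 frames and the rest 1798 each; 9737 frames reaches minute 5, so 52 × 18 + 5 × 2 = 946 labels have been skipped so far.
Adding those back, label number 944801 + 946 = 945747 at 30 labels/s is 31524 s + 27 f = 8 h 45 min 24 s frame 27, i.e. 08:45:24;27.

08:45:24;27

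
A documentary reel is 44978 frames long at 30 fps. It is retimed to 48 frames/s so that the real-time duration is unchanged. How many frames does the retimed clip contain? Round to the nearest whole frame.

Frames at target rate = 44978 × (48) / (30) = 359824/5 ≈ 71964.800.
Nearest whole frame: 71965.

71965 frames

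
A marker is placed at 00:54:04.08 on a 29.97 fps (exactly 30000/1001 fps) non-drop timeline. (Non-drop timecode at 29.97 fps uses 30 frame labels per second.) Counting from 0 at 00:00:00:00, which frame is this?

Total seconds to the label: (0 × 3600 + 54 × 60 + 4) = 3244.
Frame index = 3244 × 30 + 8 = 97328.

97328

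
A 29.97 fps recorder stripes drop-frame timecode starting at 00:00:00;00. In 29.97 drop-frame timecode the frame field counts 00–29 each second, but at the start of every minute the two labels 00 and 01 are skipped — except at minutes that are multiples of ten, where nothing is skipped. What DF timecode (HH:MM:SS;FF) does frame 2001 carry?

Ten DF minutes hold 17982 frames, so frame 2001 lies in block 0 (frames 0–17981) with 2001 frames into that block.
The block's first minute is 1800 frames and the rest 1798 each; 2001 frames reaches minute 1, so 0 × 18 + 1 × 2 = 2 labels have been skipped so far.
Adding those back, label number 2001 + 2 = 2003 at 30 labels/s is 66 s + 23 f = 0 h 1 min 6 s frame 23, i.e. 00:01:06;23.

00:01:06;23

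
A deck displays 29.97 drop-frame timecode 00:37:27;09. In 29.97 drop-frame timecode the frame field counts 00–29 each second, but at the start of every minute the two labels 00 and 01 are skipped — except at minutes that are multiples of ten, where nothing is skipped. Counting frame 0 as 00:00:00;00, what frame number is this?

67351

As if non-drop at 30 labels/s: (0 × 3600 + 37 × 60 + 27) × 30 + 9 = 67419.
Minute boundaries passed: 37; those not divisible by 10: 37 − 3 = 34; dropped labels = 2 × 34 = 68.
Actual frame index = 67419 − 68 = 67351.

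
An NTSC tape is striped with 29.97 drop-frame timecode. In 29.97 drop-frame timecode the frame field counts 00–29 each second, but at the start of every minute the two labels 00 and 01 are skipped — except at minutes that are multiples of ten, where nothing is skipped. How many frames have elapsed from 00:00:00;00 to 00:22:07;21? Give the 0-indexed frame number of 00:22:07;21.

39791

Complete 10-minute blocks: 2, each 17982 frames → 35964.
Remaining 2 whole minutes in the current block: 1800 + 1 × 1798 = 3598 frames.
Within the current minute: 7 × 30 + 21 − 2 = 229 (labels ;00/;01 skipped at this minute). Total = 35964 + 3598 + 229 = 39791.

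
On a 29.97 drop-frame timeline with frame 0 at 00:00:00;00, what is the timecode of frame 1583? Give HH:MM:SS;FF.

00:00:52;23

Each 10-minute DF block holds 10 × 60 × 30 − 9 × 2 = 17982 frames. 1583 ÷ 17982 → 0 full blocks, remainder 1583.
Within the partial block the first minute is 1800 frames and each further minute 1798, so 0 further minute boundaries passed. Total skipped labels = 18 × 0 + 2 × 0 = 0.
Non-drop label index = 1583 + 0 = 1583; at 30 labels/s that is 00:00:52:23, i.e. DF 00:00:52;23.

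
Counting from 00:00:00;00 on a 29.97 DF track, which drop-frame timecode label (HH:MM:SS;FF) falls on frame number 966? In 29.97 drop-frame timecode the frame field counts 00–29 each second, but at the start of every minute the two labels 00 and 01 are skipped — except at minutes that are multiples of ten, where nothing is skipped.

Each 10-minute DF block holds 10 × 60 × 30 − 9 × 2 = 17982 frames. 966 ÷ 17982 → 0 full blocks, remainder 966.
Within the partial block the first minute is 1800 frames and each further minute 1798, so 0 further minute boundaries passed. Total skipped labels = 18 × 0 + 2 × 0 = 0.
Non-drop label index = 966 + 0 = 966; at 30 labels/s that is 00:00:32:06, i.e. DF 00:00:32;06.

00:00:32;06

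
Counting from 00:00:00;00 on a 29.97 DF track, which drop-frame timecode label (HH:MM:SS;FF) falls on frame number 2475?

Each 10-minute DF block holds 10 × 60 × 30 − 9 × 2 = 17982 frames. 2475 ÷ 17982 → 0 full blocks, remainder 2475.
Within the partial block the first minute is 1800 frames and each further minute 1798, so 1 further minute boundary passed. Total skipped labels = 18 × 0 + 2 × 1 = 2.
Non-drop label index = 2475 + 2 = 2477; at 30 labels/s that is 00:01:22:17, i.e. DF 00:01:22;17.

00:01:22;17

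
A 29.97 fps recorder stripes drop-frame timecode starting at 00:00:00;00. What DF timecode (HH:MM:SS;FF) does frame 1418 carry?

00:00:47;08

Ten DF minutes hold 17982 frames, so frame 1418 lies in block 0 (frames 0–17981) with 1418 frames into that block.
The block's first minute is 1800 frames and the rest 1798 each; 1418 frames reaches minute 0, so 0 × 18 + 0 × 2 = 0 labels have been skipped so far.
Adding those back, label number 1418 + 0 = 1418 at 30 labels/s is 47 s + 8 f = 0 h 0 min 47 s frame 8, i.e. 00:00:47;08.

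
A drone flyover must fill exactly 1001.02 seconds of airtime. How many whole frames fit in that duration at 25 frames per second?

25025 frames

Frames = 1001.02 × 25 = 50051/2 ≈ 25025.5000.
Complete frames: 25025.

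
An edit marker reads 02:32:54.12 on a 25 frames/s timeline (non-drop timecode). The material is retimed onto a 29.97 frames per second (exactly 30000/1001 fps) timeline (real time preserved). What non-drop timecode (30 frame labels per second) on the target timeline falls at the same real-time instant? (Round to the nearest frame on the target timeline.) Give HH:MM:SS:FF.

02:32:45:09

Source frame index: (2×3600 + 32×60 + 54) × 25 + 12 = 229362.
Real time: 229362 / (25) = 229362/25 s.
Target frame: (229362/25) × (30000/1001) = 39319200/143 ≈ 274959.441 → 274959.
At 30 labels/s: frame 274959 → 02:32:45:09.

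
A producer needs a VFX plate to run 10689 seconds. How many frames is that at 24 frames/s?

256536 frames

Frames = 10689 × 24 = 256536.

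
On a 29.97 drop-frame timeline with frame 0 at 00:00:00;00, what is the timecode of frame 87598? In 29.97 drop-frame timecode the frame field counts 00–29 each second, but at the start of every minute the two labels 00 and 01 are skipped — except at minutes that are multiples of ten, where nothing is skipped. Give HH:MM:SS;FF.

00:48:42;26

Each 10-minute DF block holds 10 × 60 × 30 − 9 × 2 = 17982 frames. 87598 ÷ 17982 → 4 full blocks, remainder 15670.
Within the partial block the first minute is 1800 frames and each further minute 1798, so 8 further minute boundaries passed. Total skipped labels = 18 × 4 + 2 × 8 = 88.
Non-drop label index = 87598 + 88 = 87686; at 30 labels/s that is 00:48:42:26, i.e. DF 00:48:42;26.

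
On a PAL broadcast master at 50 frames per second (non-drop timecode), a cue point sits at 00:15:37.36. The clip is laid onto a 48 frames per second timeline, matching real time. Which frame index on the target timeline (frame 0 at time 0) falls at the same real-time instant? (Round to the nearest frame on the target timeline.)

frame 45011

Source frame index: (0×3600 + 15×60 + 37) × 50 + 36 = 46886.
Real time: 46886 / (50) = 23443/25 s.
Target frame: (23443/25) × (48) = 1125264/25 ≈ 45010.560 → 45011.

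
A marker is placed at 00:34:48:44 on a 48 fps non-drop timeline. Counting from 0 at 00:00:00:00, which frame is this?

Total seconds to the label: (0 × 3600 + 34 × 60 + 48) = 2088.
Frame index = 2088 × 48 + 44 = 100268.

100268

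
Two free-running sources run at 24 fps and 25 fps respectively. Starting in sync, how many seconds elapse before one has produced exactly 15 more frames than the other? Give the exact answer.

The gap grows by |25 − 24| = 1 frame per second.
Time for a 15-frame gap: 15 ÷ (1) = 15 s.

15 seconds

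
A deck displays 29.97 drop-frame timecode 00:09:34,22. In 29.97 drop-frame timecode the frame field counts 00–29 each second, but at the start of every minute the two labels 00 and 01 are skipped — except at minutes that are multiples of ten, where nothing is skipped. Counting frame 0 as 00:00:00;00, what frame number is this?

As if non-drop at 30 labels/s: (0 × 3600 + 9 × 60 + 34) × 30 + 22 = 17242.
Minute boundaries passed: 9; those not divisible by 10: 9 − 0 = 9; dropped labels = 2 × 9 = 18.
Actual frame index = 17242 − 18 = 17224.

17224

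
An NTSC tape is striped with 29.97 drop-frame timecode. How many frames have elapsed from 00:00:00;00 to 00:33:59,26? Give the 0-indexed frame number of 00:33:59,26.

As if non-drop at 30 labels/s: (0 × 3600 + 33 × 60 + 59) × 30 + 26 = 61196.
Minute boundaries passed: 33; those not divisible by 10: 33 − 3 = 30; dropped labels = 2 × 30 = 60.
Actual frame index = 61196 − 60 = 61136.

61136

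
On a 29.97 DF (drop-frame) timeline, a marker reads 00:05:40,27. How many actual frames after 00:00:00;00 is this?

As if non-drop at 30 labels/s: (0 × 3600 + 5 × 60 + 40) × 30 + 27 = 10227.
Minute boundaries passed: 5; those not divisible by 10: 5 − 0 = 5; dropped labels = 2 × 5 = 10.
Actual frame index = 10227 − 10 = 10217.

10217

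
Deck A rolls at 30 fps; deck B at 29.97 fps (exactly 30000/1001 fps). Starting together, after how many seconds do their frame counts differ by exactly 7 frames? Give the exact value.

The gap grows by |30000/1001 − 30| = 30/1001 frames per second.
Time for a 7-frame gap: 7 ÷ (30/1001) = 7007/30 s.

7007/30 seconds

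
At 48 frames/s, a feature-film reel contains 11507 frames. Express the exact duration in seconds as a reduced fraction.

Running time = 11507 ÷ (48) = 11507 × 1/48 = 11507/48 s.

11507/48 seconds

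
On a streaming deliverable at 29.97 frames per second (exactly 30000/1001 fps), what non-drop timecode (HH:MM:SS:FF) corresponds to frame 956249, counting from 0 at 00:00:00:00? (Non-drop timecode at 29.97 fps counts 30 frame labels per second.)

08:51:14:29

956249 ÷ 30 = 31874 full seconds, remainder 29 frames.
31874 s = 8 h 51 min 14 s.
Timecode: 08:51:14:29.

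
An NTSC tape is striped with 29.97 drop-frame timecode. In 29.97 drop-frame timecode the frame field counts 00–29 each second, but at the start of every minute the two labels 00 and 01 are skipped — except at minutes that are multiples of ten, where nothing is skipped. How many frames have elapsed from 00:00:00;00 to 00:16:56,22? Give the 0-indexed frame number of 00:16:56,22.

As if non-drop at 30 labels/s: (0 × 3600 + 16 × 60 + 56) × 30 + 22 = 30502.
Minute boundaries passed: 16; those not divisible by 10: 16 − 1 = 15; dropped labels = 2 × 15 = 30.
Actual frame index = 30502 − 30 = 30472.

30472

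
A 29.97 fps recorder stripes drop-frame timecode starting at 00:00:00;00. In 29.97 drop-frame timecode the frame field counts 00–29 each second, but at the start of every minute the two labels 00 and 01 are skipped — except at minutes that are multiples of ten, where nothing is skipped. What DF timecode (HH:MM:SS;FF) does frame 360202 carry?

Each 10-minute DF block holds 10 × 60 × 30 − 9 × 2 = 17982 frames. 360202 ÷ 17982 → 20 full blocks, remainder 562.
Within the partial block the first minute is 1800 frames and each further minute 1798, so 0 further minute boundaries passed. Total skipped labels = 18 × 20 + 2 × 0 = 360.
Non-drop label index = 360202 + 360 = 360562; at 30 labels/s that is 03:20:18:22, i.e. DF 03:20:18;22.

03:20:18;22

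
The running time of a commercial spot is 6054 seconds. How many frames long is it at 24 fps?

Frames = 6054 × 24 = 145296.

145296 frames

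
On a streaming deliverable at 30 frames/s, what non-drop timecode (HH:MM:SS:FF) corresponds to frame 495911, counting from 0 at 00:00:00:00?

04:35:30:11

495911 ÷ 30 = 16530 full seconds, remainder 11 frames.
16530 s = 4 h 35 min 30 s.
Timecode: 04:35:30:11.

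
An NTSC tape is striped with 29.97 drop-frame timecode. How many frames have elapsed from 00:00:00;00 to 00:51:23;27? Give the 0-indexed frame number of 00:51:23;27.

As if non-drop at 30 labels/s: (0 × 3600 + 51 × 60 + 23) × 30 + 27 = 92517.
Minute boundaries passed: 51; those not divisible by 10: 51 − 5 = 46; dropped labels = 2 × 46 = 92.
Actual frame index = 92517 − 92 = 92425.

92425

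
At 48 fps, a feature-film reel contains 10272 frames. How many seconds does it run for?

Running time = 10272 / (48) = 214 s.

214 seconds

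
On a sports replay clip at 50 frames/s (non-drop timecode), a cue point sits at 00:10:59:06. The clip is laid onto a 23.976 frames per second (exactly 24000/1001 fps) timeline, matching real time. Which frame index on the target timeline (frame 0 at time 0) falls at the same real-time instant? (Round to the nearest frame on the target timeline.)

Source frame index: (0×3600 + 10×60 + 59) × 50 + 6 = 32956.
Real time: 32956 / (50) = 16478/25 s.
Target frame: (16478/25) × (24000/1001) = 205440/13 ≈ 15803.077 → 15803.

frame 15803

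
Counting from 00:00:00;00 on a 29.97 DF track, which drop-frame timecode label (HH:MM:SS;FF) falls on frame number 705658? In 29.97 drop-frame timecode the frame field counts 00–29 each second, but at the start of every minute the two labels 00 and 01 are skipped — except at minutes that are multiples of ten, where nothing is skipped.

Each 10-minute DF block holds 10 × 60 × 30 − 9 × 2 = 17982 frames. 705658 ÷ 17982 → 39 full blocks, remainder 4360.
Within the partial block the first minute is 1800 frames and each further minute 1798, so 2 further minute boundaries passed. Total skipped labels = 18 × 39 + 2 × 2 = 706.
Non-drop label index = 705658 + 706 = 706364; at 30 labels/s that is 06:32:25:14, i.e. DF 06:32:25;14.

06:32:25;14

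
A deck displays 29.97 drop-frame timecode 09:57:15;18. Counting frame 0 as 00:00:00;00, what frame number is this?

As if non-drop at 30 labels/s: (9 × 3600 + 57 × 60 + 15) × 30 + 18 = 1075068.
Minute boundaries passed: 597; those not divisible by 10: 597 − 59 = 538; dropped labels = 2 × 538 = 1076.
Actual frame index = 1075068 − 1076 = 1073992.

1073992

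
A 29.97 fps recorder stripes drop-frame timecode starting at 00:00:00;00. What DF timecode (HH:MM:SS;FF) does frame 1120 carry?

00:00:37;10

Each 10-minute DF block holds 10 × 60 × 30 − 9 × 2 = 17982 frames. 1120 ÷ 17982 → 0 full blocks, remainder 1120.
Within the partial block the first minute is 1800 frames and each further minute 1798, so 0 further minute boundaries passed. Total skipped labels = 18 × 0 + 2 × 0 = 0.
Non-drop label index = 1120 + 0 = 1120; at 30 labels/s that is 00:00:37:10, i.e. DF 00:00:37;10.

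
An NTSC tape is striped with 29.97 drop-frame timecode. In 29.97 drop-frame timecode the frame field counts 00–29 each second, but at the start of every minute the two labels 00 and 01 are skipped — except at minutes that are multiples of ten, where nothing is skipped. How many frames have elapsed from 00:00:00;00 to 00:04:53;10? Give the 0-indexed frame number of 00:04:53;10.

8792

As if non-drop at 30 labels/s: (0 × 3600 + 4 × 60 + 53) × 30 + 10 = 8800.
Minute boundaries passed: 4; those not divisible by 10: 4 − 0 = 4; dropped labels = 2 × 4 = 8.
Actual frame index = 8800 − 8 = 8792.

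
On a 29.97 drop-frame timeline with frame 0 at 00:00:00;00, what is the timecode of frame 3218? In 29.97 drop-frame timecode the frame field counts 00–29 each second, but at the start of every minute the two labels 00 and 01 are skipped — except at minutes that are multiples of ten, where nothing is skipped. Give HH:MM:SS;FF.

00:01:47;10

Ten DF minutes hold 17982 frames, so frame 3218 lies in block 0 (frames 0–17981) with 3218 frames into that block.
The block's first minute is 1800 frames and the rest 1798 each; 3218 frames reaches minute 1, so 0 × 18 + 1 × 2 = 2 labels have been skipped so far.
Adding those back, label number 3218 + 2 = 3220 at 30 labels/s is 107 s + 10 f = 0 h 1 min 47 s frame 10, i.e. 00:01:47;10.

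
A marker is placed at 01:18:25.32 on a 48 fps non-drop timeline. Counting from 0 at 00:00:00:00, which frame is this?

Total seconds to the label: (1 × 3600 + 18 × 60 + 25) = 4705.
Frame index = 4705 × 48 + 32 = 225872.

frame 225872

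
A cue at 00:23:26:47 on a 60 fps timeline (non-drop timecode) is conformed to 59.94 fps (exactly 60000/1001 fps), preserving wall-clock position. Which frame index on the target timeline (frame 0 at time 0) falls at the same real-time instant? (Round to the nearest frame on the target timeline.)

frame 84323

Source frame index: (0×3600 + 23×60 + 26) × 60 + 47 = 84407.
Real time: 84407 / (60) = 84407/60 s.
Target frame: (84407/60) × (60000/1001) = 84407000/1001 ≈ 84322.677 → 84323.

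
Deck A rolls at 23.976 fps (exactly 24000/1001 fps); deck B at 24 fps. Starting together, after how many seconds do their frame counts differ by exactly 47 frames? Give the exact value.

The gap grows by |24 − 24000/1001| = 24/1001 frames per second.
Time for a 47-frame gap: 47 ÷ (24/1001) = 47047/24 s.

47047/24 seconds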